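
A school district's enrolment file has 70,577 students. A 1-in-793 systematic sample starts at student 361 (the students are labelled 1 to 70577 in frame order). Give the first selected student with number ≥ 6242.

6705

k = 793
Steps past start: ⌈(6242 − 361)/793⌉ = ⌈5881/793⌉ = 8
Selected student: 361 + 8×793 = 6705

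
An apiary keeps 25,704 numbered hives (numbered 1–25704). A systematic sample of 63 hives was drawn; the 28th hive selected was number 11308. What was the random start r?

k = 25704/63 = 408
r = 11308 − (28−1)×408 = 11308 − 11016 = 292

292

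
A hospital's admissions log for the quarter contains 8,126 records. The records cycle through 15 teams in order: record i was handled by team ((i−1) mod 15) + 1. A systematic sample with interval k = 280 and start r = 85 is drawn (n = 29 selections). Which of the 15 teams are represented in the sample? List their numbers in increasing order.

Consecutive selections differ by k = 280, so their team numbers differ by 280 mod 15 = 10.
gcd(280, 15) = 5, so the sample visits 15/5 = 3 distinct residues mod 15.
Start 85 is team 10; the teams hit are 5, 10, 15.

5, 10, 15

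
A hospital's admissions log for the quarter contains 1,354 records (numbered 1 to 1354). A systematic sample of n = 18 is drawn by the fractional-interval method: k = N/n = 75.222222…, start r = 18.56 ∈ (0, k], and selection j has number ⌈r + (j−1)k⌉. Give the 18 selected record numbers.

19, 94, 170, 245, 320, 395, 470, 546, 621, 696, 771, 847, 922, 997, 1072, 1147, 1223, 1298

j=1: r + 0k = 18.56 → ⌈·⌉ = 19
j=2: r + 1k = 93.782222… → ⌈·⌉ = 94
j=3: r + 2k = 169.004444… → ⌈·⌉ = 170
j=4: r + 3k = 244.226666… → ⌈·⌉ = 245
j=5: r + 4k = 319.448888… → ⌈·⌉ = 320
j=6: r + 5k = 394.671111… → ⌈·⌉ = 395
j=7: r + 6k = 469.893333… → ⌈·⌉ = 470
j=8: r + 7k = 545.115555… → ⌈·⌉ = 546
j=9: r + 8k = 620.337777… → ⌈·⌉ = 621
j=10: r + 9k = 695.56 → ⌈·⌉ = 696
j=11: r + 10k = 770.782222… → ⌈·⌉ = 771
j=12: r + 11k = 846.004444… → ⌈·⌉ = 847
j=13: r + 12k = 921.226666… → ⌈·⌉ = 922
j=14: r + 13k = 996.448888… → ⌈·⌉ = 997
j=15: r + 14k = 1071.671111… → ⌈·⌉ = 1072
j=16: r + 15k = 1146.893333… → ⌈·⌉ = 1147
j=17: r + 16k = 1222.115555… → ⌈·⌉ = 1223
j=18: r + 17k = 1297.337777… → ⌈·⌉ = 1298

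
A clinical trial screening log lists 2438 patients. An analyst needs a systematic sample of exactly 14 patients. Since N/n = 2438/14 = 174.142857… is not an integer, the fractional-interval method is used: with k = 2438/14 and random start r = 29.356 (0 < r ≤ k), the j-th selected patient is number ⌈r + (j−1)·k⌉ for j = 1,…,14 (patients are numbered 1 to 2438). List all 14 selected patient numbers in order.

j=1: r + 0k = 29.356 → ⌈·⌉ = 30
j=2: r + 1k = 203.498857… → ⌈·⌉ = 204
j=3: r + 2k = 377.641714… → ⌈·⌉ = 378
j=4: r + 3k = 551.784571… → ⌈·⌉ = 552
j=5: r + 4k = 725.927428… → ⌈·⌉ = 726
j=6: r + 5k = 900.070285… → ⌈·⌉ = 901
j=7: r + 6k = 1074.213142… → ⌈·⌉ = 1075
j=8: r + 7k = 1248.356 → ⌈·⌉ = 1249
j=9: r + 8k = 1422.498857… → ⌈·⌉ = 1423
j=10: r + 9k = 1596.641714… → ⌈·⌉ = 1597
j=11: r + 10k = 1770.784571… → ⌈·⌉ = 1771
j=12: r + 11k = 1944.927428… → ⌈·⌉ = 1945
j=13: r + 12k = 2119.070285… → ⌈·⌉ = 2120
j=14: r + 13k = 2293.213142… → ⌈·⌉ = 2294

30, 204, 378, 552, 726, 901, 1075, 1249, 1423, 1597, 1771, 1945, 2120, 2294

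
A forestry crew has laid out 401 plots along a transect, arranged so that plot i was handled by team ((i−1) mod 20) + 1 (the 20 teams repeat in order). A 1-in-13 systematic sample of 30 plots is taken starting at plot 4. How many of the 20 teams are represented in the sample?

20

Consecutive selections differ by k = 13, so their team numbers differ by 13 mod 20 = 13.
gcd(13, 20) = 1, so the sample visits 20/1 = 20 distinct residues mod 20.
Start 4 is team 4; the teams hit are 1, 2, 3, 4, 5, 6, 7, 8, 9, 10, 11, 12, 13, 14, 15, 16, 17, 18, 19, 20.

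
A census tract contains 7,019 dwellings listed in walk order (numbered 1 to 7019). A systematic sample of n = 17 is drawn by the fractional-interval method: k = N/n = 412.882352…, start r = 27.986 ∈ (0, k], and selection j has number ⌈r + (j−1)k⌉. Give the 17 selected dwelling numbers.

28, 441, 854, 1267, 1680, 2093, 2506, 2919, 3332, 3744, 4157, 4570, 4983, 5396, 5809, 6222, 6635

j=1: r + 0k = 27.986 → ⌈·⌉ = 28
j=2: r + 1k = 440.868352… → ⌈·⌉ = 441
j=3: r + 2k = 853.750705… → ⌈·⌉ = 854
j=4: r + 3k = 1266.633058… → ⌈·⌉ = 1267
j=5: r + 4k = 1679.515411… → ⌈·⌉ = 1680
j=6: r + 5k = 2092.397764… → ⌈·⌉ = 2093
j=7: r + 6k = 2505.280117… → ⌈·⌉ = 2506
j=8: r + 7k = 2918.162470… → ⌈·⌉ = 2919
j=9: r + 8k = 3331.044823… → ⌈·⌉ = 3332
j=10: r + 9k = 3743.927176… → ⌈·⌉ = 3744
j=11: r + 10k = 4156.809529… → ⌈·⌉ = 4157
j=12: r + 11k = 4569.691882… → ⌈·⌉ = 4570
j=13: r + 12k = 4982.574235… → ⌈·⌉ = 4983
j=14: r + 13k = 5395.456588… → ⌈·⌉ = 5396
j=15: r + 14k = 5808.338941… → ⌈·⌉ = 5809
j=16: r + 15k = 6221.221294… → ⌈·⌉ = 6222
j=17: r + 16k = 6634.103647… → ⌈·⌉ = 6635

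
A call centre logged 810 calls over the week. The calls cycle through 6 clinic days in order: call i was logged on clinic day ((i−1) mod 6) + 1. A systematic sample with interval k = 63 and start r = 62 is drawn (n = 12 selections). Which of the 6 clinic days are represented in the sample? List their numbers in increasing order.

2, 5

Consecutive selections differ by k = 63, so their clinic day numbers differ by 63 mod 6 = 3.
gcd(63, 6) = 3, so the sample visits 6/3 = 2 distinct residues mod 6.
Start 62 is clinic day 2; the clinic days hit are 2, 5.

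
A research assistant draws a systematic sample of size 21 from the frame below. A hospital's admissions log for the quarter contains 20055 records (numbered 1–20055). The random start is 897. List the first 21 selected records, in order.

k = N/n = 20055/21 = 955
record 1: 897
record 2: 897 + 955 = 1852
record 3: 1852 + 955 = 2807
record 4: 2807 + 955 = 3762
record 5: 3762 + 955 = 4717
record 6: 4717 + 955 = 5672
record 7: 5672 + 955 = 6627
record 8: 6627 + 955 = 7582
record 9: 7582 + 955 = 8537
record 10: 8537 + 955 = 9492
record 11: 9492 + 955 = 10447
record 12: 10447 + 955 = 11402
record 13: 11402 + 955 = 12357
record 14: 12357 + 955 = 13312
record 15: 13312 + 955 = 14267
record 16: 14267 + 955 = 15222
record 17: 15222 + 955 = 16177
record 18: 16177 + 955 = 17132
record 19: 17132 + 955 = 18087
record 20: 18087 + 955 = 19042
record 21: 19042 + 955 = 19997

897, 1852, 2807, 3762, 4717, 5672, 6627, 7582, 8537, 9492, 10447, 11402, 12357, 13312, 14267, 15222, 16177, 17132, 18087, 19042, 19997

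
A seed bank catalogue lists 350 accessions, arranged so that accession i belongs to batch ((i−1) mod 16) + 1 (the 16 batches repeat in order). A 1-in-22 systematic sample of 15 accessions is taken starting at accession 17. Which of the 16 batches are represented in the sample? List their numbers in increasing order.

1, 3, 5, 7, 9, 11, 13, 15

Consecutive selections differ by k = 22, so their batch numbers differ by 22 mod 16 = 6.
gcd(22, 16) = 2, so the sample visits 16/2 = 8 distinct residues mod 16.
Start 17 is batch 1; the batches hit are 1, 3, 5, 7, 9, 11, 13, 15.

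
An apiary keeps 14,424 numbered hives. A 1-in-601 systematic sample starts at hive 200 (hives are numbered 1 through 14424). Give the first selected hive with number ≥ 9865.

k = 601
Steps past start: ⌈(9865 − 200)/601⌉ = ⌈9665/601⌉ = 17
Selected hive: 200 + 17×601 = 10417

10417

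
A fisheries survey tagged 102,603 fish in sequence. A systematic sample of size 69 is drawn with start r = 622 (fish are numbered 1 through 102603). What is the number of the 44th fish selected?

64563

k = 102603/69 = 1487
44th selection = r + (44−1)·k = 622 + 43×1487 = 622 + 63941 = 64563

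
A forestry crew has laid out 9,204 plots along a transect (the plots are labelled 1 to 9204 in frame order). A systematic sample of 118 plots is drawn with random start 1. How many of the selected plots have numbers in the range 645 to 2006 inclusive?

17

k = 9204/118 = 78
First selection ≥ 645: 1 + ⌈(645−1)/78⌉·78 = 1 + 9×78 = 703
Last selection ≤ 2006: 1 + ⌊(2006−1)/78⌋·78 = 1 + 25×78 = 1951
Count = 25 − 9 + 1 = 17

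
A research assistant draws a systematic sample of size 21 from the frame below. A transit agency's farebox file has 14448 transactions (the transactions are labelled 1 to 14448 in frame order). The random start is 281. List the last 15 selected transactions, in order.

4409, 5097, 5785, 6473, 7161, 7849, 8537, 9225, 9913, 10601, 11289, 11977, 12665, 13353, 14041

k = N/n = 14448/21 = 688
7th selection = 281 + 6×688 = 4409
8th: 4409 + 688 = 5097
9th: 5097 + 688 = 5785
10th: 5785 + 688 = 6473
11th: 6473 + 688 = 7161
12th: 7161 + 688 = 7849
13th: 7849 + 688 = 8537
14th: 8537 + 688 = 9225
15th: 9225 + 688 = 9913
16th: 9913 + 688 = 10601
17th: 10601 + 688 = 11289
18th: 11289 + 688 = 11977
19th: 11977 + 688 = 12665
20th: 12665 + 688 = 13353
21st: 13353 + 688 = 14041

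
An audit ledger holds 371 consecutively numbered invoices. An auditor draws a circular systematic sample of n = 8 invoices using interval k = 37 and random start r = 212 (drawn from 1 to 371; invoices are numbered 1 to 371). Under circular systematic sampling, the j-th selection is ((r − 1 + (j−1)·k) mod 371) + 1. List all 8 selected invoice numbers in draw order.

212, 249, 286, 323, 360, 26, 63, 100

Selection 1: 212
Selection 2: 212 + 37 = 249
Selection 3: 249 + 37 = 286
Selection 4: 286 + 37 = 323
Selection 5: 323 + 37 = 360
Selection 6: 360 + 37 = 397 → 397 − 371 = 26
Selection 7: 26 + 37 = 63
Selection 8: 63 + 37 = 100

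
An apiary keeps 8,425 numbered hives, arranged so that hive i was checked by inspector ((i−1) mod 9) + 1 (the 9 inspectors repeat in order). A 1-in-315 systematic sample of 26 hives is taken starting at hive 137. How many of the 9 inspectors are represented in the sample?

1

Consecutive selections differ by k = 315, so their inspector numbers differ by 315 mod 9 = 0.
gcd(315, 9) = 9, so the sample visits 9/9 = 1 distinct residues mod 9.
Start 137 is inspector 2; the inspectors hit are 2.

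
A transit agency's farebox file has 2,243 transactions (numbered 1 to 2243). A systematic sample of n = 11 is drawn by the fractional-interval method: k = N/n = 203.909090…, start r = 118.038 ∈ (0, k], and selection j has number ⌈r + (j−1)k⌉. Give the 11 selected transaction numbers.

j=1: r + 0k = 118.038 → ⌈·⌉ = 119
j=2: r + 1k = 321.947090… → ⌈·⌉ = 322
j=3: r + 2k = 525.856181… → ⌈·⌉ = 526
j=4: r + 3k = 729.765272… → ⌈·⌉ = 730
j=5: r + 4k = 933.674363… → ⌈·⌉ = 934
j=6: r + 5k = 1137.583454… → ⌈·⌉ = 1138
j=7: r + 6k = 1341.492545… → ⌈·⌉ = 1342
j=8: r + 7k = 1545.401636… → ⌈·⌉ = 1546
j=9: r + 8k = 1749.310727… → ⌈·⌉ = 1750
j=10: r + 9k = 1953.219818… → ⌈·⌉ = 1954
j=11: r + 10k = 2157.128909… → ⌈·⌉ = 2158

119, 322, 526, 730, 934, 1138, 1342, 1546, 1750, 1954, 2158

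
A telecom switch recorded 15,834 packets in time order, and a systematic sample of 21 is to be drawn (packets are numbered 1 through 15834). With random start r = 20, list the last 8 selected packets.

9822, 10576, 11330, 12084, 12838, 13592, 14346, 15100

k = N/n = 15834/21 = 754
14th selection = 20 + 13×754 = 9822
15th: 9822 + 754 = 10576
16th: 10576 + 754 = 11330
17th: 11330 + 754 = 12084
18th: 12084 + 754 = 12838
19th: 12838 + 754 = 13592
20th: 13592 + 754 = 14346
21st: 14346 + 754 = 15100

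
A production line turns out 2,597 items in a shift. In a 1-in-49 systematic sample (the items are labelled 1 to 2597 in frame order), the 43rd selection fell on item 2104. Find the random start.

k = 49
r = 2104 − (43−1)×49 = 2104 − 2058 = 46

46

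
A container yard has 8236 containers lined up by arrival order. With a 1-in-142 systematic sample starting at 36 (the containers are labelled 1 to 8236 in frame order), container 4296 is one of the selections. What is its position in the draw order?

k = 142
position = (4296 − 36)/142 + 1 = 4260/142 + 1 = 30 + 1 = 31

31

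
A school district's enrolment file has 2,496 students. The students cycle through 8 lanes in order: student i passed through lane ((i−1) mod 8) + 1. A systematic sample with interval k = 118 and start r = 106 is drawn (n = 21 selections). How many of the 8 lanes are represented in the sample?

4

Consecutive selections differ by k = 118, so their lane numbers differ by 118 mod 8 = 6.
gcd(118, 8) = 2, so the sample visits 8/2 = 4 distinct residues mod 8.
Start 106 is lane 2; the lanes hit are 2, 4, 6, 8.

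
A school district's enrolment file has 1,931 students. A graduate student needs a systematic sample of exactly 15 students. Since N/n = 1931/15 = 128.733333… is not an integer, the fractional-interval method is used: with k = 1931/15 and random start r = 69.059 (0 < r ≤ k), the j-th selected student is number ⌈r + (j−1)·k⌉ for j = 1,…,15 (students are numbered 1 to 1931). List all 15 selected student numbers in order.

70, 198, 327, 456, 584, 713, 842, 971, 1099, 1228, 1357, 1486, 1614, 1743, 1872

j=1: r + 0k = 69.059 → ⌈·⌉ = 70
j=2: r + 1k = 197.792333… → ⌈·⌉ = 198
j=3: r + 2k = 326.525666… → ⌈·⌉ = 327
j=4: r + 3k = 455.259 → ⌈·⌉ = 456
j=5: r + 4k = 583.992333… → ⌈·⌉ = 584
j=6: r + 5k = 712.725666… → ⌈·⌉ = 713
j=7: r + 6k = 841.459 → ⌈·⌉ = 842
j=8: r + 7k = 970.192333… → ⌈·⌉ = 971
j=9: r + 8k = 1098.925666… → ⌈·⌉ = 1099
j=10: r + 9k = 1227.659 → ⌈·⌉ = 1228
j=11: r + 10k = 1356.392333… → ⌈·⌉ = 1357
j=12: r + 11k = 1485.125666… → ⌈·⌉ = 1486
j=13: r + 12k = 1613.859 → ⌈·⌉ = 1614
j=14: r + 13k = 1742.592333… → ⌈·⌉ = 1743
j=15: r + 14k = 1871.325666… → ⌈·⌉ = 1872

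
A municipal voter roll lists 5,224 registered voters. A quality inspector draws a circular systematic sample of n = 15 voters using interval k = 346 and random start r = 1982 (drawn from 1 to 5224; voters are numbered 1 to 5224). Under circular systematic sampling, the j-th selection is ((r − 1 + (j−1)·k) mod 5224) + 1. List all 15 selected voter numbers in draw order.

Selection 1: 1982
Selection 2: 1982 + 346 = 2328
Selection 3: 2328 + 346 = 2674
Selection 4: 2674 + 346 = 3020
Selection 5: 3020 + 346 = 3366
Selection 6: 3366 + 346 = 3712
Selection 7: 3712 + 346 = 4058
Selection 8: 4058 + 346 = 4404
Selection 9: 4404 + 346 = 4750
Selection 10: 4750 + 346 = 5096
Selection 11: 5096 + 346 = 5442 → 5442 − 5224 = 218
Selection 12: 218 + 346 = 564
Selection 13: 564 + 346 = 910
Selection 14: 910 + 346 = 1256
Selection 15: 1256 + 346 = 1602

1982, 2328, 2674, 3020, 3366, 3712, 4058, 4404, 4750, 5096, 218, 564, 910, 1256, 1602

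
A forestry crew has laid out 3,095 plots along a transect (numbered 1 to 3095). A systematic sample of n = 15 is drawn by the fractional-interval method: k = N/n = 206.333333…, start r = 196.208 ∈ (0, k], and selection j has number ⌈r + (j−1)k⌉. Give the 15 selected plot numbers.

197, 403, 609, 816, 1022, 1228, 1435, 1641, 1847, 2054, 2260, 2466, 2673, 2879, 3085

j=1: r + 0k = 196.208 → ⌈·⌉ = 197
j=2: r + 1k = 402.541333… → ⌈·⌉ = 403
j=3: r + 2k = 608.874666… → ⌈·⌉ = 609
j=4: r + 3k = 815.208 → ⌈·⌉ = 816
j=5: r + 4k = 1021.541333… → ⌈·⌉ = 1022
j=6: r + 5k = 1227.874666… → ⌈·⌉ = 1228
j=7: r + 6k = 1434.208 → ⌈·⌉ = 1435
j=8: r + 7k = 1640.541333… → ⌈·⌉ = 1641
j=9: r + 8k = 1846.874666… → ⌈·⌉ = 1847
j=10: r + 9k = 2053.208 → ⌈·⌉ = 2054
j=11: r + 10k = 2259.541333… → ⌈·⌉ = 2260
j=12: r + 11k = 2465.874666… → ⌈·⌉ = 2466
j=13: r + 12k = 2672.208 → ⌈·⌉ = 2673
j=14: r + 13k = 2878.541333… → ⌈·⌉ = 2879
j=15: r + 14k = 3084.874666… → ⌈·⌉ = 3085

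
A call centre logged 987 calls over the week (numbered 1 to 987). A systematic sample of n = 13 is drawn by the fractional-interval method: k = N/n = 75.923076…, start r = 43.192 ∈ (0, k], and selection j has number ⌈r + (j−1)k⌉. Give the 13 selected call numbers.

44, 120, 196, 271, 347, 423, 499, 575, 651, 727, 803, 879, 955

j=1: r + 0k = 43.192 → ⌈·⌉ = 44
j=2: r + 1k = 119.115076… → ⌈·⌉ = 120
j=3: r + 2k = 195.038153… → ⌈·⌉ = 196
j=4: r + 3k = 270.961230… → ⌈·⌉ = 271
j=5: r + 4k = 346.884307… → ⌈·⌉ = 347
j=6: r + 5k = 422.807384… → ⌈·⌉ = 423
j=7: r + 6k = 498.730461… → ⌈·⌉ = 499
j=8: r + 7k = 574.653538… → ⌈·⌉ = 575
j=9: r + 8k = 650.576615… → ⌈·⌉ = 651
j=10: r + 9k = 726.499692… → ⌈·⌉ = 727
j=11: r + 10k = 802.422769… → ⌈·⌉ = 803
j=12: r + 11k = 878.345846… → ⌈·⌉ = 879
j=13: r + 12k = 954.268923… → ⌈·⌉ = 955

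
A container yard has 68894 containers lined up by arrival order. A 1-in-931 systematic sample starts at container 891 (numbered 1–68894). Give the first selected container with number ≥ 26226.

k = 931
Steps past start: ⌈(26226 − 891)/931⌉ = ⌈25335/931⌉ = 28
Selected container: 891 + 28×931 = 26959

26959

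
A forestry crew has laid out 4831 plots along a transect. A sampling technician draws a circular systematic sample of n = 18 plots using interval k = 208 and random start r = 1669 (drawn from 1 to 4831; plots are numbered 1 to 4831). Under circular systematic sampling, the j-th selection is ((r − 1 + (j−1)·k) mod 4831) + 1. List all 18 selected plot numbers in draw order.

1669, 1877, 2085, 2293, 2501, 2709, 2917, 3125, 3333, 3541, 3749, 3957, 4165, 4373, 4581, 4789, 166, 374

Selection 1: 1669
Selection 2: 1669 + 208 = 1877
Selection 3: 1877 + 208 = 2085
Selection 4: 2085 + 208 = 2293
Selection 5: 2293 + 208 = 2501
Selection 6: 2501 + 208 = 2709
Selection 7: 2709 + 208 = 2917
Selection 8: 2917 + 208 = 3125
Selection 9: 3125 + 208 = 3333
Selection 10: 3333 + 208 = 3541
Selection 11: 3541 + 208 = 3749
Selection 12: 3749 + 208 = 3957
Selection 13: 3957 + 208 = 4165
Selection 14: 4165 + 208 = 4373
Selection 15: 4373 + 208 = 4581
Selection 16: 4581 + 208 = 4789
Selection 17: 4789 + 208 = 4997 → 4997 − 4831 = 166
Selection 18: 166 + 208 = 374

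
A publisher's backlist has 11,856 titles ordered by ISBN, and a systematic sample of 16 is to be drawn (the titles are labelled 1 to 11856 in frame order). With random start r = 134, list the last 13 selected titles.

2357, 3098, 3839, 4580, 5321, 6062, 6803, 7544, 8285, 9026, 9767, 10508, 11249

k = N/n = 11856/16 = 741
4th selection = 134 + 3×741 = 2357
5th: 2357 + 741 = 3098
6th: 3098 + 741 = 3839
7th: 3839 + 741 = 4580
8th: 4580 + 741 = 5321
9th: 5321 + 741 = 6062
10th: 6062 + 741 = 6803
11th: 6803 + 741 = 7544
12th: 7544 + 741 = 8285
13th: 8285 + 741 = 9026
14th: 9026 + 741 = 9767
15th: 9767 + 741 = 10508
16th: 10508 + 741 = 11249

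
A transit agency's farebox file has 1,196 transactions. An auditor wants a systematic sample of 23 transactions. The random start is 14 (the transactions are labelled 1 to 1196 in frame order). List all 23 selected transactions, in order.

14, 66, 118, 170, 222, 274, 326, 378, 430, 482, 534, 586, 638, 690, 742, 794, 846, 898, 950, 1002, 1054, 1106, 1158

k = N/n = 1196/23 = 52
transaction 1: 14
transaction 2: 14 + 52 = 66
transaction 3: 66 + 52 = 118
transaction 4: 118 + 52 = 170
transaction 5: 170 + 52 = 222
transaction 6: 222 + 52 = 274
transaction 7: 274 + 52 = 326
transaction 8: 326 + 52 = 378
transaction 9: 378 + 52 = 430
transaction 10: 430 + 52 = 482
transaction 11: 482 + 52 = 534
transaction 12: 534 + 52 = 586
transaction 13: 586 + 52 = 638
transaction 14: 638 + 52 = 690
transaction 15: 690 + 52 = 742
transaction 16: 742 + 52 = 794
transaction 17: 794 + 52 = 846
transaction 18: 846 + 52 = 898
transaction 19: 898 + 52 = 950
transaction 20: 950 + 52 = 1002
transaction 21: 1002 + 52 = 1054
transaction 22: 1054 + 52 = 1106
transaction 23: 1106 + 52 = 1158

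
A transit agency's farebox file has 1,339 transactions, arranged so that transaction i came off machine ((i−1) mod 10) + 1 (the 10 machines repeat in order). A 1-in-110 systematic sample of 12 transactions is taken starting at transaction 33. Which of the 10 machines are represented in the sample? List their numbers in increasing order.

3

Consecutive selections differ by k = 110, so their machine numbers differ by 110 mod 10 = 0.
gcd(110, 10) = 10, so the sample visits 10/10 = 1 distinct residues mod 10.
Start 33 is machine 3; the machines hit are 3.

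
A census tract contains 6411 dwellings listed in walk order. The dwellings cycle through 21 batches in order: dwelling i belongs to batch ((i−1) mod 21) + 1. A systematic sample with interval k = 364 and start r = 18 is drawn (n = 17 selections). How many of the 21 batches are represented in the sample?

3

Consecutive selections differ by k = 364, so their batch numbers differ by 364 mod 21 = 7.
gcd(364, 21) = 7, so the sample visits 21/7 = 3 distinct residues mod 21.
Start 18 is batch 18; the batches hit are 4, 11, 18.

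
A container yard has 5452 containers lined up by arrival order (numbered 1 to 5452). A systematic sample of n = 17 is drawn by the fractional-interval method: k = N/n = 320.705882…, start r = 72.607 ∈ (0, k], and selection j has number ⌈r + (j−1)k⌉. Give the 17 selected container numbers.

73, 394, 715, 1035, 1356, 1677, 1997, 2318, 2639, 2959, 3280, 3601, 3922, 4242, 4563, 4884, 5204

j=1: r + 0k = 72.607 → ⌈·⌉ = 73
j=2: r + 1k = 393.312882… → ⌈·⌉ = 394
j=3: r + 2k = 714.018764… → ⌈·⌉ = 715
j=4: r + 3k = 1034.724647… → ⌈·⌉ = 1035
j=5: r + 4k = 1355.430529… → ⌈·⌉ = 1356
j=6: r + 5k = 1676.136411… → ⌈·⌉ = 1677
j=7: r + 6k = 1996.842294… → ⌈·⌉ = 1997
j=8: r + 7k = 2317.548176… → ⌈·⌉ = 2318
j=9: r + 8k = 2638.254058… → ⌈·⌉ = 2639
j=10: r + 9k = 2958.959941… → ⌈·⌉ = 2959
j=11: r + 10k = 3279.665823… → ⌈·⌉ = 3280
j=12: r + 11k = 3600.371705… → ⌈·⌉ = 3601
j=13: r + 12k = 3921.077588… → ⌈·⌉ = 3922
j=14: r + 13k = 4241.783470… → ⌈·⌉ = 4242
j=15: r + 14k = 4562.489352… → ⌈·⌉ = 4563
j=16: r + 15k = 4883.195235… → ⌈·⌉ = 4884
j=17: r + 16k = 5203.901117… → ⌈·⌉ = 5204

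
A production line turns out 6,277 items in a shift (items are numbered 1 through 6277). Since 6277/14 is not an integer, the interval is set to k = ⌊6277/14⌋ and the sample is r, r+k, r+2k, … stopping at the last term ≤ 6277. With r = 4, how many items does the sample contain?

k = ⌊6277/14⌋ = 448
Achieved size = ⌊(6277 − 4)/448⌋ + 1 = ⌊6273/448⌋ + 1 = 14 + 1 = 15
(last selection: 4 + 14×448 = 6276 ≤ 6277; next would be 6724 > 6277)

15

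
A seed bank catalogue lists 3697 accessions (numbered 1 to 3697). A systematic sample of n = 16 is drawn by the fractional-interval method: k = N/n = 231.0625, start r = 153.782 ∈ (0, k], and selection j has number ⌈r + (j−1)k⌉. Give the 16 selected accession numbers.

j=1: r + 0k = 153.782 → ⌈·⌉ = 154
j=2: r + 1k = 384.8445 → ⌈·⌉ = 385
j=3: r + 2k = 615.907 → ⌈·⌉ = 616
j=4: r + 3k = 846.9695 → ⌈·⌉ = 847
j=5: r + 4k = 1078.032 → ⌈·⌉ = 1079
j=6: r + 5k = 1309.0945 → ⌈·⌉ = 1310
j=7: r + 6k = 1540.157 → ⌈·⌉ = 1541
j=8: r + 7k = 1771.2195 → ⌈·⌉ = 1772
j=9: r + 8k = 2002.282 → ⌈·⌉ = 2003
j=10: r + 9k = 2233.3445 → ⌈·⌉ = 2234
j=11: r + 10k = 2464.407 → ⌈·⌉ = 2465
j=12: r + 11k = 2695.4695 → ⌈·⌉ = 2696
j=13: r + 12k = 2926.532 → ⌈·⌉ = 2927
j=14: r + 13k = 3157.5945 → ⌈·⌉ = 3158
j=15: r + 14k = 3388.657 → ⌈·⌉ = 3389
j=16: r + 15k = 3619.7195 → ⌈·⌉ = 3620

154, 385, 616, 847, 1079, 1310, 1541, 1772, 2003, 2234, 2465, 2696, 2927, 3158, 3389, 3620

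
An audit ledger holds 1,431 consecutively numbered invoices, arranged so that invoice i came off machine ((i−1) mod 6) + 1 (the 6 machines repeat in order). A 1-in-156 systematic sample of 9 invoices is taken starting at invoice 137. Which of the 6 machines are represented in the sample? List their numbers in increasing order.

5

Consecutive selections differ by k = 156, so their machine numbers differ by 156 mod 6 = 0.
gcd(156, 6) = 6, so the sample visits 6/6 = 1 distinct residues mod 6.
Start 137 is machine 5; the machines hit are 5.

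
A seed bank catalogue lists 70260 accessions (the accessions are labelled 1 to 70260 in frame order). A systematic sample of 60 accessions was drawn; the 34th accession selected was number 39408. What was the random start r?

k = 70260/60 = 1171
r = 39408 − (34−1)×1171 = 39408 − 38643 = 765

765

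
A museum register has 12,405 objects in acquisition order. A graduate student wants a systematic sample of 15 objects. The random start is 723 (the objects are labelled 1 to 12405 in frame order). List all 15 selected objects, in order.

723, 1550, 2377, 3204, 4031, 4858, 5685, 6512, 7339, 8166, 8993, 9820, 10647, 11474, 12301

k = N/n = 12405/15 = 827
object 1: 723
object 2: 723 + 827 = 1550
object 3: 1550 + 827 = 2377
object 4: 2377 + 827 = 3204
object 5: 3204 + 827 = 4031
object 6: 4031 + 827 = 4858
object 7: 4858 + 827 = 5685
object 8: 5685 + 827 = 6512
object 9: 6512 + 827 = 7339
object 10: 7339 + 827 = 8166
object 11: 8166 + 827 = 8993
object 12: 8993 + 827 = 9820
object 13: 9820 + 827 = 10647
object 14: 10647 + 827 = 11474
object 15: 11474 + 827 = 12301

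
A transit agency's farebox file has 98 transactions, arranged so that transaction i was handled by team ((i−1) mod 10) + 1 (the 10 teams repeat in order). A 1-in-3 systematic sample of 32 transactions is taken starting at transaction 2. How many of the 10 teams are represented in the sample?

Consecutive selections differ by k = 3, so their team numbers differ by 3 mod 10 = 3.
gcd(3, 10) = 1, so the sample visits 10/1 = 10 distinct residues mod 10.
Start 2 is team 2; the teams hit are 1, 2, 3, 4, 5, 6, 7, 8, 9, 10.

10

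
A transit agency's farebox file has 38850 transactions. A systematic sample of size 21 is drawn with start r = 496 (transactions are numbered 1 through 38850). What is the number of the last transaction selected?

37496

k = 38850/21 = 1850
21st selection = r + (21−1)·k = 496 + 20×1850 = 496 + 37000 = 37496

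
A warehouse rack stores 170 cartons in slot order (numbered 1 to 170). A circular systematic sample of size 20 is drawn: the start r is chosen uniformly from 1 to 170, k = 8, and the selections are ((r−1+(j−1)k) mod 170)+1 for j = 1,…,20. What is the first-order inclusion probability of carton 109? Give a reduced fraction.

For each position j, as r ranges over 1…170 the j-th selection hits every carton exactly once, so carton 109 is selected for exactly 20 of the 170 starts.
Inclusion probability = 20/170 = 2/17.

2/17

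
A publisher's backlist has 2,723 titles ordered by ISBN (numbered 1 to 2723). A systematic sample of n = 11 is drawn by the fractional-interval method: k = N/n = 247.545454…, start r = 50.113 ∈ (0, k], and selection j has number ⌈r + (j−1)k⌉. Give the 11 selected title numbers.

j=1: r + 0k = 50.113 → ⌈·⌉ = 51
j=2: r + 1k = 297.658454… → ⌈·⌉ = 298
j=3: r + 2k = 545.203909… → ⌈·⌉ = 546
j=4: r + 3k = 792.749363… → ⌈·⌉ = 793
j=5: r + 4k = 1040.294818… → ⌈·⌉ = 1041
j=6: r + 5k = 1287.840272… → ⌈·⌉ = 1288
j=7: r + 6k = 1535.385727… → ⌈·⌉ = 1536
j=8: r + 7k = 1782.931181… → ⌈·⌉ = 1783
j=9: r + 8k = 2030.476636… → ⌈·⌉ = 2031
j=10: r + 9k = 2278.022090… → ⌈·⌉ = 2279
j=11: r + 10k = 2525.567545… → ⌈·⌉ = 2526

51, 298, 546, 793, 1041, 1288, 1536, 1783, 2031, 2279, 2526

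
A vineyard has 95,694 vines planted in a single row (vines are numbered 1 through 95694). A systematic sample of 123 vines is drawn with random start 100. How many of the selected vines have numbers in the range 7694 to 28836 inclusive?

27

k = 95694/123 = 778
First selection ≥ 7694: 100 + ⌈(7694−100)/778⌉·778 = 100 + 10×778 = 7880
Last selection ≤ 28836: 100 + ⌊(28836−100)/778⌋·778 = 100 + 36×778 = 28108
Count = 36 − 10 + 1 = 27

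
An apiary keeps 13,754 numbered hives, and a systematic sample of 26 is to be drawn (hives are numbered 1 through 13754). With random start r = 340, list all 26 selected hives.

340, 869, 1398, 1927, 2456, 2985, 3514, 4043, 4572, 5101, 5630, 6159, 6688, 7217, 7746, 8275, 8804, 9333, 9862, 10391, 10920, 11449, 11978, 12507, 13036, 13565

k = N/n = 13754/26 = 529
hive 1: 340
hive 2: 340 + 529 = 869
hive 3: 869 + 529 = 1398
hive 4: 1398 + 529 = 1927
hive 5: 1927 + 529 = 2456
hive 6: 2456 + 529 = 2985
hive 7: 2985 + 529 = 3514
hive 8: 3514 + 529 = 4043
hive 9: 4043 + 529 = 4572
hive 10: 4572 + 529 = 5101
hive 11: 5101 + 529 = 5630
hive 12: 5630 + 529 = 6159
hive 13: 6159 + 529 = 6688
hive 14: 6688 + 529 = 7217
hive 15: 7217 + 529 = 7746
hive 16: 7746 + 529 = 8275
hive 17: 8275 + 529 = 8804
hive 18: 8804 + 529 = 9333
hive 19: 9333 + 529 = 9862
hive 20: 9862 + 529 = 10391
hive 21: 10391 + 529 = 10920
hive 22: 10920 + 529 = 11449
hive 23: 11449 + 529 = 11978
hive 24: 11978 + 529 = 12507
hive 25: 12507 + 529 = 13036
hive 26: 13036 + 529 = 13565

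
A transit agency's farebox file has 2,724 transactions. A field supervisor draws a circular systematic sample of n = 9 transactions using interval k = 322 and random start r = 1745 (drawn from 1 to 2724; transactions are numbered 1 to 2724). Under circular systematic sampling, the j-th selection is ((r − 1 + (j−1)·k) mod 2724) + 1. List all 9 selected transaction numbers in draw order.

1745, 2067, 2389, 2711, 309, 631, 953, 1275, 1597

Selection 1: 1745
Selection 2: 1745 + 322 = 2067
Selection 3: 2067 + 322 = 2389
Selection 4: 2389 + 322 = 2711
Selection 5: 2711 + 322 = 3033 → 3033 − 2724 = 309
Selection 6: 309 + 322 = 631
Selection 7: 631 + 322 = 953
Selection 8: 953 + 322 = 1275
Selection 9: 1275 + 322 = 1597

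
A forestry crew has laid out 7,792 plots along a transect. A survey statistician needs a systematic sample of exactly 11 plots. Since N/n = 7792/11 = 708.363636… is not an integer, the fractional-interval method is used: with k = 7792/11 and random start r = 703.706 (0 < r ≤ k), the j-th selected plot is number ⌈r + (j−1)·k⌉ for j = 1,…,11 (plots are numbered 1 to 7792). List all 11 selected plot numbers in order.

704, 1413, 2121, 2829, 3538, 4246, 4954, 5663, 6371, 7079, 7788

j=1: r + 0k = 703.706 → ⌈·⌉ = 704
j=2: r + 1k = 1412.069636… → ⌈·⌉ = 1413
j=3: r + 2k = 2120.433272… → ⌈·⌉ = 2121
j=4: r + 3k = 2828.796909… → ⌈·⌉ = 2829
j=5: r + 4k = 3537.160545… → ⌈·⌉ = 3538
j=6: r + 5k = 4245.524181… → ⌈·⌉ = 4246
j=7: r + 6k = 4953.887818… → ⌈·⌉ = 4954
j=8: r + 7k = 5662.251454… → ⌈·⌉ = 5663
j=9: r + 8k = 6370.615090… → ⌈·⌉ = 6371
j=10: r + 9k = 7078.978727… → ⌈·⌉ = 7079
j=11: r + 10k = 7787.342363… → ⌈·⌉ = 7788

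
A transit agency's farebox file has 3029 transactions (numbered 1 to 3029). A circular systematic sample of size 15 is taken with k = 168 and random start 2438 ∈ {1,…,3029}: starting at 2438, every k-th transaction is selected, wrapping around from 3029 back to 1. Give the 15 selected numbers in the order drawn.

2438, 2606, 2774, 2942, 81, 249, 417, 585, 753, 921, 1089, 1257, 1425, 1593, 1761

Selection 1: 2438
Selection 2: 2438 + 168 = 2606
Selection 3: 2606 + 168 = 2774
Selection 4: 2774 + 168 = 2942
Selection 5: 2942 + 168 = 3110 → 3110 − 3029 = 81
Selection 6: 81 + 168 = 249
Selection 7: 249 + 168 = 417
Selection 8: 417 + 168 = 585
Selection 9: 585 + 168 = 753
Selection 10: 753 + 168 = 921
Selection 11: 921 + 168 = 1089
Selection 12: 1089 + 168 = 1257
Selection 13: 1257 + 168 = 1425
Selection 14: 1425 + 168 = 1593
Selection 15: 1593 + 168 = 1761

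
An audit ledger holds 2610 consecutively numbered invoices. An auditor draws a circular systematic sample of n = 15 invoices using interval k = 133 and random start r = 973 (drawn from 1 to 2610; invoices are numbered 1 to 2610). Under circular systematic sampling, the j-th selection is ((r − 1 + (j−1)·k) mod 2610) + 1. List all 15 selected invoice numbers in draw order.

Selection 1: 973
Selection 2: 973 + 133 = 1106
Selection 3: 1106 + 133 = 1239
Selection 4: 1239 + 133 = 1372
Selection 5: 1372 + 133 = 1505
Selection 6: 1505 + 133 = 1638
Selection 7: 1638 + 133 = 1771
Selection 8: 1771 + 133 = 1904
Selection 9: 1904 + 133 = 2037
Selection 10: 2037 + 133 = 2170
Selection 11: 2170 + 133 = 2303
Selection 12: 2303 + 133 = 2436
Selection 13: 2436 + 133 = 2569
Selection 14: 2569 + 133 = 2702 → 2702 − 2610 = 92
Selection 15: 92 + 133 = 225

973, 1106, 1239, 1372, 1505, 1638, 1771, 1904, 2037, 2170, 2303, 2436, 2569, 92, 225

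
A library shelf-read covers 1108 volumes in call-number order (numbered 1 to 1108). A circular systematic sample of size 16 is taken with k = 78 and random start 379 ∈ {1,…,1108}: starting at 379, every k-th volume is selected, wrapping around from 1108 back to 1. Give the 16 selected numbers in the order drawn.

379, 457, 535, 613, 691, 769, 847, 925, 1003, 1081, 51, 129, 207, 285, 363, 441

Selection 1: 379
Selection 2: 379 + 78 = 457
Selection 3: 457 + 78 = 535
Selection 4: 535 + 78 = 613
Selection 5: 613 + 78 = 691
Selection 6: 691 + 78 = 769
Selection 7: 769 + 78 = 847
Selection 8: 847 + 78 = 925
Selection 9: 925 + 78 = 1003
Selection 10: 1003 + 78 = 1081
Selection 11: 1081 + 78 = 1159 → 1159 − 1108 = 51
Selection 12: 51 + 78 = 129
Selection 13: 129 + 78 = 207
Selection 14: 207 + 78 = 285
Selection 15: 285 + 78 = 363
Selection 16: 363 + 78 = 441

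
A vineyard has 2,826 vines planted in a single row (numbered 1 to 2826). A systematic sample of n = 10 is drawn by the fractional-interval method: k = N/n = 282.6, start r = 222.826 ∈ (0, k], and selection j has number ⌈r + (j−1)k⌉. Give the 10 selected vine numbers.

j=1: r + 0k = 222.826 → ⌈·⌉ = 223
j=2: r + 1k = 505.426 → ⌈·⌉ = 506
j=3: r + 2k = 788.026 → ⌈·⌉ = 789
j=4: r + 3k = 1070.626 → ⌈·⌉ = 1071
j=5: r + 4k = 1353.226 → ⌈·⌉ = 1354
j=6: r + 5k = 1635.826 → ⌈·⌉ = 1636
j=7: r + 6k = 1918.426 → ⌈·⌉ = 1919
j=8: r + 7k = 2201.026 → ⌈·⌉ = 2202
j=9: r + 8k = 2483.626 → ⌈·⌉ = 2484
j=10: r + 9k = 2766.226 → ⌈·⌉ = 2767

223, 506, 789, 1071, 1354, 1636, 1919, 2202, 2484, 2767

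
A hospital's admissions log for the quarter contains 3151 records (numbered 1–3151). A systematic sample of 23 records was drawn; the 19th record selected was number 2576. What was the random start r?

110

k = 3151/23 = 137
r = 2576 − (19−1)×137 = 2576 − 2466 = 110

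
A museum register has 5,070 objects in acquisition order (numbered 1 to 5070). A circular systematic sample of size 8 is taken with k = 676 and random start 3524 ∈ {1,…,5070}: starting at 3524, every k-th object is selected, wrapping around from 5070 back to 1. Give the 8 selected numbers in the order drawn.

3524, 4200, 4876, 482, 1158, 1834, 2510, 3186

Selection 1: 3524
Selection 2: 3524 + 676 = 4200
Selection 3: 4200 + 676 = 4876
Selection 4: 4876 + 676 = 5552 → 5552 − 5070 = 482
Selection 5: 482 + 676 = 1158
Selection 6: 1158 + 676 = 1834
Selection 7: 1834 + 676 = 2510
Selection 8: 2510 + 676 = 3186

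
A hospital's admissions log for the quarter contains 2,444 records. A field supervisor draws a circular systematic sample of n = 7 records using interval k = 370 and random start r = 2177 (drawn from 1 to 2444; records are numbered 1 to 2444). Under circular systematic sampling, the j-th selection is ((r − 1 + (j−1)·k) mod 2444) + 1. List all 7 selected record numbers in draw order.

Selection 1: 2177
Selection 2: 2177 + 370 = 2547 → 2547 − 2444 = 103
Selection 3: 103 + 370 = 473
Selection 4: 473 + 370 = 843
Selection 5: 843 + 370 = 1213
Selection 6: 1213 + 370 = 1583
Selection 7: 1583 + 370 = 1953

2177, 103, 473, 843, 1213, 1583, 1953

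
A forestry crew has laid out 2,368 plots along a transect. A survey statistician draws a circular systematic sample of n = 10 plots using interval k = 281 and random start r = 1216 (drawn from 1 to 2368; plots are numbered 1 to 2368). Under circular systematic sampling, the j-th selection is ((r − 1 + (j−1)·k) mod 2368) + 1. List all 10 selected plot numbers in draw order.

1216, 1497, 1778, 2059, 2340, 253, 534, 815, 1096, 1377

Selection 1: 1216
Selection 2: 1216 + 281 = 1497
Selection 3: 1497 + 281 = 1778
Selection 4: 1778 + 281 = 2059
Selection 5: 2059 + 281 = 2340
Selection 6: 2340 + 281 = 2621 → 2621 − 2368 = 253
Selection 7: 253 + 281 = 534
Selection 8: 534 + 281 = 815
Selection 9: 815 + 281 = 1096
Selection 10: 1096 + 281 = 1377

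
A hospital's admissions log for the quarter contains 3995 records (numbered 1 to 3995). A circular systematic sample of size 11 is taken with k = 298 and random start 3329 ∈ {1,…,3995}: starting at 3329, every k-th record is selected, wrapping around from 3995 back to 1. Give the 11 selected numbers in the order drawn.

Selection 1: 3329
Selection 2: 3329 + 298 = 3627
Selection 3: 3627 + 298 = 3925
Selection 4: 3925 + 298 = 4223 → 4223 − 3995 = 228
Selection 5: 228 + 298 = 526
Selection 6: 526 + 298 = 824
Selection 7: 824 + 298 = 1122
Selection 8: 1122 + 298 = 1420
Selection 9: 1420 + 298 = 1718
Selection 10: 1718 + 298 = 2016
Selection 11: 2016 + 298 = 2314

3329, 3627, 3925, 228, 526, 824, 1122, 1420, 1718, 2016, 2314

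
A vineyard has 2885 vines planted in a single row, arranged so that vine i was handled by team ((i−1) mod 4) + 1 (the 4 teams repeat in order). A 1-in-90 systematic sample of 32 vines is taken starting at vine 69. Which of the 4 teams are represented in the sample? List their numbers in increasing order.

Consecutive selections differ by k = 90, so their team numbers differ by 90 mod 4 = 2.
gcd(90, 4) = 2, so the sample visits 4/2 = 2 distinct residues mod 4.
Start 69 is team 1; the teams hit are 1, 3.

1, 3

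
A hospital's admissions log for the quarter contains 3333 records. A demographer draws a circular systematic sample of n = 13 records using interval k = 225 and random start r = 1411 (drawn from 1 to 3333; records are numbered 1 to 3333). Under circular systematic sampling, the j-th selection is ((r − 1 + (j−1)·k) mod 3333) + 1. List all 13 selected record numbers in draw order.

1411, 1636, 1861, 2086, 2311, 2536, 2761, 2986, 3211, 103, 328, 553, 778

Selection 1: 1411
Selection 2: 1411 + 225 = 1636
Selection 3: 1636 + 225 = 1861
Selection 4: 1861 + 225 = 2086
Selection 5: 2086 + 225 = 2311
Selection 6: 2311 + 225 = 2536
Selection 7: 2536 + 225 = 2761
Selection 8: 2761 + 225 = 2986
Selection 9: 2986 + 225 = 3211
Selection 10: 3211 + 225 = 3436 → 3436 − 3333 = 103
Selection 11: 103 + 225 = 328
Selection 12: 328 + 225 = 553
Selection 13: 553 + 225 = 778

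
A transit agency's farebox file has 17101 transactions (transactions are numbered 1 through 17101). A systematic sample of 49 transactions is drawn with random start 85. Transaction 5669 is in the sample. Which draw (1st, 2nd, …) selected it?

17

k = 17101/49 = 349
position = (5669 − 85)/349 + 1 = 5584/349 + 1 = 16 + 1 = 17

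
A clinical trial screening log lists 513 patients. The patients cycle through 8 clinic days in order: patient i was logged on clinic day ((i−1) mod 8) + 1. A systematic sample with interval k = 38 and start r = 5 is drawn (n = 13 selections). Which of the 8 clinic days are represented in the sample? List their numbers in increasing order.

Consecutive selections differ by k = 38, so their clinic day numbers differ by 38 mod 8 = 6.
gcd(38, 8) = 2, so the sample visits 8/2 = 4 distinct residues mod 8.
Start 5 is clinic day 5; the clinic days hit are 1, 3, 5, 7.

1, 3, 5, 7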